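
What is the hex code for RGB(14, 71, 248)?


R = 14 → 0E (hex)
G = 71 → 47 (hex)
B = 248 → F8 (hex)
Hex = #0E47F8


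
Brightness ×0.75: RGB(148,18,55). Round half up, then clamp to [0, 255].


Multiply each channel by 0.75, round half up, clamp to [0, 255]
R: 148×0.75 = 111
G: 18×0.75 = 13.5 → round → 14
B: 55×0.75 = 41.25 → round → 41
= RGB(111, 14, 41)


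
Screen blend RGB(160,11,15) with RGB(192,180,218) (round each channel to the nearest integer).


Screen: C = 255 - (255-A)×(255-B)/255, rounded to nearest integer
R: 255 - (255-160)×(255-192)/255 = 255 - 5985/255 ≈ 255 - 23.471 = 231.529 → 232
G: 255 - (255-11)×(255-180)/255 = 255 - 18300/255 ≈ 255 - 71.765 = 183.235 → 183
B: 255 - (255-15)×(255-218)/255 = 255 - 8880/255 ≈ 255 - 34.824 = 220.176 → 220
= RGB(232, 183, 220)


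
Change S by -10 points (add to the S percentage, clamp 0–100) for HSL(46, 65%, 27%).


Original S = 65%
Adjustment = -10 percentage points
New S = 65 + (-10) = 55
Clamp to [0, 100] → 55
= HSL(46°, 55%, 27%)


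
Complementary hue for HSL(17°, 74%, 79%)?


Complement = opposite side of color wheel = hue + 180°
H' = (17 + 180) mod 360 = 197°
S and L unchanged.
= HSL(197°, 74%, 79%)


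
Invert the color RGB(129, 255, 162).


Invert: (255-R, 255-G, 255-B)
R: 255-129 = 126
G: 255-255 = 0
B: 255-162 = 93
= RGB(126, 0, 93)


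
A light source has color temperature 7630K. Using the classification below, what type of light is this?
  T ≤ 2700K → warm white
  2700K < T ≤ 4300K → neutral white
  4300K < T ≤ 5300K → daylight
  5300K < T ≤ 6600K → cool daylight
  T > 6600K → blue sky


Temperature: 7630K
7630K > 6600K → blue sky
Classification: blue sky


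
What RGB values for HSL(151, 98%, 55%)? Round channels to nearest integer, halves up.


H=151°, S=0.98, L=0.55
C = (1-|2L-1|)×S = (1-|0.10|)×0.98 = 0.882
H' = H/60 = 151/60 ≈ 2.5167; X = C×(1-|H' mod 2 - 1|) = 0.4557
m = L - C/2 = 0.55 - 0.441 = 0.109
Sector ⌊H'⌋ = 2 → (R',G',B') = (0.0, 0.882, 0.4557)
RGB = ((R'+m)×255, (G'+m)×255, (B'+m)×255) = (27.795, 252.705, 143.9985)
Round half up → RGB(28, 253, 144)


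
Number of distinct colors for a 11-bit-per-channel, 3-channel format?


Total bits = 11 bits/channel × 3 channels = 33 bits
Distinct colors = 2^33
= 8,589,934,592 colors


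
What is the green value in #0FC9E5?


Color: #0FC9E5
R = 0F = 15
G = C9 = 201
B = E5 = 229
Green = 201


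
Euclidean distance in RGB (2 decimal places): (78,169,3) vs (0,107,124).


d = √[(R₁-R₂)² + (G₁-G₂)² + (B₁-B₂)²]
d = √[(78-0)² + (169-107)² + (3-124)²]
d = √[6084 + 3844 + 14641]
d = √24569
d ≈ 156.75


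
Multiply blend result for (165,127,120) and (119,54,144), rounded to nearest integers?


Multiply: C = A×B/255, rounded to nearest integer
R: 165×119/255 = 19635/255 ≈ 77.000 → 77
G: 127×54/255 = 6858/255 ≈ 26.894 → 27
B: 120×144/255 = 17280/255 ≈ 67.765 → 68
= RGB(77, 27, 68)


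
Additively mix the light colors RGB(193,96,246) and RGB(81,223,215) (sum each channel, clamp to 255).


Additive: each channel = min(255, C₁+C₂)
R: 193+81 = 274 → 255
G: 96+223 = 319 → 255
B: 246+215 = 461 → 255
= RGB(255, 255, 255)


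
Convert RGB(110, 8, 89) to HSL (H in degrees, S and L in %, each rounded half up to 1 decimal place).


Normalize: R'=110/255≈0.4314, G'=8/255≈0.0314, B'=89/255≈0.3490
Max=110/255, Min=8/255, Δ=Max-Min=102/255
L = (Max+Min)/2 = (110+8)/510 = 118/510 = 0.23137… → L = 23.1%
L ≤ 0.5 → S = Δ/(Max+Min) = 102/(110+8) = 102/118 = 0.86440… → S = 86.4%
(the 1/255 factors cancel in S and H, so raw channel differences can be used)
Max is R' → H = 60 × (((G-B)/Δ) mod 6) = 60 × (((8-89)/102) mod 6)
  (-81)/102 = -0.7941…; negative, so add 6 → 5.2058…
  H = 60 × 5.2058… = 312.352…° → H = 312.4°
= HSL(312.4°, 86.4%, 23.1%)


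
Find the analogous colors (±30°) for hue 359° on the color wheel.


Base hue: 359°
Left analog: (359 - 30) mod 360 = 329°
Right analog: (359 + 30) mod 360 = 29°
Analogous hues = 329° and 29°


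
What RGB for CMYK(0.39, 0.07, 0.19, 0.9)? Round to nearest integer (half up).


R = 255 × (1-C) × (1-K) = 255 × 0.61 × 0.10 = 15.555 → 16
G = 255 × (1-M) × (1-K) = 255 × 0.93 × 0.10 = 23.715 → 24
B = 255 × (1-Y) × (1-K) = 255 × 0.81 × 0.10 = 20.655 → 21
= RGB(16, 24, 21)


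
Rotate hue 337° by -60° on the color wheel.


New hue = (H + rotation) mod 360
New hue = (337 -60) mod 360
= 277 mod 360
= 277°


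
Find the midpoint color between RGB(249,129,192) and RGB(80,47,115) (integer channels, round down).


Midpoint: each channel = ⌊(C₁+C₂)/2⌋
R: ⌊(249+80)/2⌋ = 164
G: ⌊(129+47)/2⌋ = 88
B: ⌊(192+115)/2⌋ = 153
= RGB(164, 88, 153)


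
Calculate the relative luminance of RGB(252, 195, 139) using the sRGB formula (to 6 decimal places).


Linearize each channel (sRGB transfer function): c = v/255; c_lin = c/12.92 if c ≤ 0.04045, else ((c+0.055)/1.055)^2.4
  R: 252/255 ≈ 0.988235 > 0.04045 → ((0.988235+0.055)/1.055)^2.4 ≈ 0.973445
  G: 195/255 ≈ 0.764706 > 0.04045 → ((0.764706+0.055)/1.055)^2.4 ≈ 0.545724
  B: 139/255 ≈ 0.545098 > 0.04045 → ((0.545098+0.055)/1.055)^2.4 ≈ 0.258183
R_lin = 0.973445, G_lin = 0.545724, B_lin = 0.258183
L = 0.2126×R + 0.7152×G + 0.0722×B
L = 0.2126×0.973445 + 0.7152×0.545724 + 0.0722×0.258183
L ≈ 0.615897


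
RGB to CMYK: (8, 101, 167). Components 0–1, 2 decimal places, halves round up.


R'=8/255≈0.0314, G'=101/255≈0.3961, B'=167/255≈0.6549
K = 1 - max(R',G',B') = 1 - 167/255 = 88/255 = 0.34509… → 0.35
(1-R'-K)/(1-K) simplifies to (max-R)/max with max = 167:
C = (167-8)/167 = 159/167 = 0.95209… → 0.95
M = (167-101)/167 = 66/167 = 0.39520… → 0.40
Y = (167-167)/167 = 0/167 = 0 → 0.00
= CMYK(0.95, 0.40, 0.00, 0.35)


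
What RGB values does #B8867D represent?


B8 → 184 (R)
86 → 134 (G)
7D → 125 (B)
= RGB(184, 134, 125)


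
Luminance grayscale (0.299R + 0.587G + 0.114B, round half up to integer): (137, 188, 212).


Gray = 0.299×R + 0.587×G + 0.114×B
Gray = 0.299×137 + 0.587×188 + 0.114×212
Gray = 40.963 + 110.356 + 24.168
Gray = 175.487 → round half up → 175
Gray = 175


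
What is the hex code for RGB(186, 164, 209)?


R = 186 → BA (hex)
G = 164 → A4 (hex)
B = 209 → D1 (hex)
Hex = #BAA4D1


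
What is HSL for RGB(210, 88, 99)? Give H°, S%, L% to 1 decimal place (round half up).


Normalize: R'=210/255≈0.8235, G'=88/255≈0.3451, B'=99/255≈0.3882
Max=210/255, Min=88/255, Δ=Max-Min=122/255
L = (Max+Min)/2 = (210+88)/510 = 298/510 = 0.58431… → L = 58.4%
L > 0.5 → S = Δ/(2-Max-Min) = 122/(510-210-88) = 122/212 = 0.57547… → S = 57.5%
(the 1/255 factors cancel in S and H, so raw channel differences can be used)
Max is R' → H = 60 × (((G-B)/Δ) mod 6) = 60 × (((88-99)/122) mod 6)
  (-11)/122 = -0.0901…; negative, so add 6 → 5.9098…
  H = 60 × 5.9098… = 354.590…° → H = 354.6°
= HSL(354.6°, 57.5%, 58.4%)


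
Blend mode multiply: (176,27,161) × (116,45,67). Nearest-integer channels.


Multiply: C = A×B/255, rounded to nearest integer
R: 176×116/255 = 20416/255 ≈ 80.063 → 80
G: 27×45/255 = 1215/255 ≈ 4.765 → 5
B: 161×67/255 = 10787/255 ≈ 42.302 → 42
= RGB(80, 5, 42)


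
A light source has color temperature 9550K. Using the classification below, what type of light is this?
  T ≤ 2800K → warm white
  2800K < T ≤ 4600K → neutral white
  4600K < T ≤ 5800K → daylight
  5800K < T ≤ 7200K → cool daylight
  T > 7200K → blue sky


Temperature: 9550K
9550K > 7200K → blue sky
Classification: blue sky


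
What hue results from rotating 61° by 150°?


New hue = (H + rotation) mod 360
New hue = (61 + 150) mod 360
= 211 mod 360
= 211°


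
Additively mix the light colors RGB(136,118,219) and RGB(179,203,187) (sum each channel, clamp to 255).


Additive: each channel = min(255, C₁+C₂)
R: 136+179 = 315 → 255
G: 118+203 = 321 → 255
B: 219+187 = 406 → 255
= RGB(255, 255, 255)


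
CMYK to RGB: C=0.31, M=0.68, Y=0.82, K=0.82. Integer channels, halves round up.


R = 255 × (1-C) × (1-K) = 255 × 0.69 × 0.18 = 31.671 → 32
G = 255 × (1-M) × (1-K) = 255 × 0.32 × 0.18 = 14.688 → 15
B = 255 × (1-Y) × (1-K) = 255 × 0.18 × 0.18 = 8.262 → 8
= RGB(32, 15, 8)


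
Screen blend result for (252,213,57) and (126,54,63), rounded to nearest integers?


Screen: C = 255 - (255-A)×(255-B)/255, rounded to nearest integer
R: 255 - (255-252)×(255-126)/255 = 255 - 387/255 ≈ 255 - 1.518 = 253.482 → 253
G: 255 - (255-213)×(255-54)/255 = 255 - 8442/255 ≈ 255 - 33.106 = 221.894 → 222
B: 255 - (255-57)×(255-63)/255 = 255 - 38016/255 ≈ 255 - 149.082 = 105.918 → 106
= RGB(253, 222, 106)


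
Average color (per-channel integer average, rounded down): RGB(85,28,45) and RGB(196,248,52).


Midpoint: each channel = ⌊(C₁+C₂)/2⌋
R: ⌊(85+196)/2⌋ = 140
G: ⌊(28+248)/2⌋ = 138
B: ⌊(45+52)/2⌋ = 48
= RGB(140, 138, 48)


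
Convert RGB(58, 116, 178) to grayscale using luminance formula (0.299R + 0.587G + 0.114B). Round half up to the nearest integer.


Gray = 0.299×R + 0.587×G + 0.114×B
Gray = 0.299×58 + 0.587×116 + 0.114×178
Gray = 17.342 + 68.092 + 20.292
Gray = 105.726 → round half up → 106
Gray = 106


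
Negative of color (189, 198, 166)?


Invert: (255-R, 255-G, 255-B)
R: 255-189 = 66
G: 255-198 = 57
B: 255-166 = 89
= RGB(66, 57, 89)


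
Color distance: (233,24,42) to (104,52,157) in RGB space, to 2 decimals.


d = √[(R₁-R₂)² + (G₁-G₂)² + (B₁-B₂)²]
d = √[(233-104)² + (24-52)² + (42-157)²]
d = √[16641 + 784 + 13225]
d = √30650
d ≈ 175.07


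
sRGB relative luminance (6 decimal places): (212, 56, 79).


Linearize each channel (sRGB transfer function): c = v/255; c_lin = c/12.92 if c ≤ 0.04045, else ((c+0.055)/1.055)^2.4
  R: 212/255 ≈ 0.831373 > 0.04045 → ((0.831373+0.055)/1.055)^2.4 ≈ 0.658375
  G: 56/255 ≈ 0.219608 > 0.04045 → ((0.219608+0.055)/1.055)^2.4 ≈ 0.039546
  B: 79/255 ≈ 0.309804 > 0.04045 → ((0.309804+0.055)/1.055)^2.4 ≈ 0.078187
R_lin = 0.658375, G_lin = 0.039546, B_lin = 0.078187
L = 0.2126×R + 0.7152×G + 0.0722×B
L = 0.2126×0.658375 + 0.7152×0.039546 + 0.0722×0.078187
L ≈ 0.173899


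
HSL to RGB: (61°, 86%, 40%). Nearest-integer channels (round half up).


H=61°, S=0.86, L=0.40
C = (1-|2L-1|)×S = (1-|-0.20|)×0.86 = 0.688
H' = H/60 = 61/60 ≈ 1.0167; X = C×(1-|H' mod 2 - 1|) ≈ 0.6765
m = L - C/2 = 0.40 - 0.344 = 0.056
Sector ⌊H'⌋ = 1 → (R',G',B') = (≈0.6765, 0.688, 0.0)
RGB = ((R'+m)×255, (G'+m)×255, (B'+m)×255) = (186.796, 189.72, 14.28)
Round half up → RGB(187, 190, 14)


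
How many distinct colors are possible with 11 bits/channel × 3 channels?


Total bits = 11 bits/channel × 3 channels = 33 bits
Distinct colors = 2^33
= 8,589,934,592 colors


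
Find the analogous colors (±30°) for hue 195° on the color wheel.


Base hue: 195°
Left analog: (195 - 30) mod 360 = 165°
Right analog: (195 + 30) mod 360 = 225°
Analogous hues = 165° and 225°


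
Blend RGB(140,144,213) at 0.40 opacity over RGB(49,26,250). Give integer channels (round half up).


C = α×F + (1-α)×B, with 1-α = 0.60
R: 0.40×140 + 0.60×49 = 56.00 + 29.40 = 85.40 → 85
G: 0.40×144 + 0.60×26 = 57.60 + 15.60 = 73.20 → 73
B: 0.40×213 + 0.60×250 = 85.20 + 150.00 = 235.20 → 235
= RGB(85, 73, 235)


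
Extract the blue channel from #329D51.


Color: #329D51
R = 32 = 50
G = 9D = 157
B = 51 = 81
Blue = 81


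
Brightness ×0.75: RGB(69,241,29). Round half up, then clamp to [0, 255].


Multiply each channel by 0.75, round half up, clamp to [0, 255]
R: 69×0.75 = 51.75 → round → 52
G: 241×0.75 = 180.75 → round → 181
B: 29×0.75 = 21.75 → round → 22
= RGB(52, 181, 22)


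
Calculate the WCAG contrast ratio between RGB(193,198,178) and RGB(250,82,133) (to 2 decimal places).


Linearize each sRGB channel c=v/255: c/12.92 if c ≤ 0.04045 else ((c+0.055)/1.055)^2.4
L = 0.2126×R_lin + 0.7152×G_lin + 0.0722×B_lin
Color 1 (193,198,178):
  R=193: 193/255≈0.7569 > 0.04045 → ((0.7569+0.055)/1.055)^2.4 ≈ 0.53328
  G=198: 198/255≈0.7765 > 0.04045 → ((0.7765+0.055)/1.055)^2.4 ≈ 0.56471
  B=178: 178/255≈0.6980 > 0.04045 → ((0.6980+0.055)/1.055)^2.4 ≈ 0.44520
  L1 = 0.2126×0.53328 + 0.7152×0.56471 + 0.0722×0.44520 ≈ 0.54940
Color 2 (250,82,133):
  R=250: 250/255≈0.9804 > 0.04045 → ((0.9804+0.055)/1.055)^2.4 ≈ 0.95597
  G=82: 82/255≈0.3216 > 0.04045 → ((0.3216+0.055)/1.055)^2.4 ≈ 0.08438
  B=133: 133/255≈0.5216 > 0.04045 → ((0.5216+0.055)/1.055)^2.4 ≈ 0.23455
  L2 = 0.2126×0.95597 + 0.7152×0.08438 + 0.0722×0.23455 ≈ 0.28052
Lighter = 0.54940, Darker = 0.28052
Ratio = (L_lighter + 0.05) / (L_darker + 0.05)
Ratio = (0.54940 + 0.05) / (0.28052 + 0.05) = 0.59940 / 0.33052 ≈ 1.8135
Ratio ≈ 1.81:1


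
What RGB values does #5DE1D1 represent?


5D → 93 (R)
E1 → 225 (G)
D1 → 209 (B)
= RGB(93, 225, 209)


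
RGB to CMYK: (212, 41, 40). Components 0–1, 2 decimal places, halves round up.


R'=212/255≈0.8314, G'=41/255≈0.1608, B'=40/255≈0.1569
K = 1 - max(R',G',B') = 1 - 212/255 = 43/255 = 0.16862… → 0.17
(1-R'-K)/(1-K) simplifies to (max-R)/max with max = 212:
C = (212-212)/212 = 0/212 = 0 → 0.00
M = (212-41)/212 = 171/212 = 0.80660… → 0.81
Y = (212-40)/212 = 172/212 = 0.81132… → 0.81
= CMYK(0.00, 0.81, 0.81, 0.17)


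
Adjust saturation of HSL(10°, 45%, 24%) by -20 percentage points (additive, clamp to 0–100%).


Original S = 45%
Adjustment = -20 percentage points
New S = 45 + (-20) = 25
Clamp to [0, 100] → 25
= HSL(10°, 25%, 24%)


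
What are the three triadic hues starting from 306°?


Triadic: equally spaced at 120° intervals
H1 = 306°
H2 = (306 + 120) mod 360 = 66°
H3 = (306 + 240) mod 360 = 186°
Triadic = 306°, 66°, 186°


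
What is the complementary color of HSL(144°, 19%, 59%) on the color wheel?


Complement = opposite side of color wheel = hue + 180°
H' = (144 + 180) mod 360 = 324°
S and L unchanged.
= HSL(324°, 19%, 59%)


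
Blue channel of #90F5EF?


Color: #90F5EF
R = 90 = 144
G = F5 = 245
B = EF = 239
Blue = 239


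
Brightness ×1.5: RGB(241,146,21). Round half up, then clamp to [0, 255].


Multiply each channel by 1.5, round half up, clamp to [0, 255]
R: 241×1.5 = 361.5 → round → 362 → clamp → 255
G: 146×1.5 = 219
B: 21×1.5 = 31.5 → round → 32
= RGB(255, 219, 32)


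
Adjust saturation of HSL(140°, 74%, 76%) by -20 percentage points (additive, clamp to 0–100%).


Original S = 74%
Adjustment = -20 percentage points
New S = 74 + (-20) = 54
Clamp to [0, 100] → 54
= HSL(140°, 54%, 76%)


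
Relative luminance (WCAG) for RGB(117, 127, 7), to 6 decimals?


Linearize each channel (sRGB transfer function): c = v/255; c_lin = c/12.92 if c ≤ 0.04045, else ((c+0.055)/1.055)^2.4
  R: 117/255 ≈ 0.458824 > 0.04045 → ((0.458824+0.055)/1.055)^2.4 ≈ 0.177888
  G: 127/255 ≈ 0.498039 > 0.04045 → ((0.498039+0.055)/1.055)^2.4 ≈ 0.212231
  B: 7/255 ≈ 0.027451 ≤ 0.04045 → 0.027451/12.92 ≈ 0.002125
R_lin = 0.177888, G_lin = 0.212231, B_lin = 0.002125
L = 0.2126×R + 0.7152×G + 0.0722×B
L = 0.2126×0.177888 + 0.7152×0.212231 + 0.0722×0.002125
L ≈ 0.189760


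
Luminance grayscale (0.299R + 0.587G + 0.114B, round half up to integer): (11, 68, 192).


Gray = 0.299×R + 0.587×G + 0.114×B
Gray = 0.299×11 + 0.587×68 + 0.114×192
Gray = 3.289 + 39.916 + 21.888
Gray = 65.093 → round half up → 65
Gray = 65


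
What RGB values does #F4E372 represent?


F4 → 244 (R)
E3 → 227 (G)
72 → 114 (B)
= RGB(244, 227, 114)


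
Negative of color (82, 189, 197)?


Invert: (255-R, 255-G, 255-B)
R: 255-82 = 173
G: 255-189 = 66
B: 255-197 = 58
= RGB(173, 66, 58)


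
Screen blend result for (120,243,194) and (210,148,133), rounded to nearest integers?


Screen: C = 255 - (255-A)×(255-B)/255, rounded to nearest integer
R: 255 - (255-120)×(255-210)/255 = 255 - 6075/255 ≈ 255 - 23.824 = 231.176 → 231
G: 255 - (255-243)×(255-148)/255 = 255 - 1284/255 ≈ 255 - 5.035 = 249.965 → 250
B: 255 - (255-194)×(255-133)/255 = 255 - 7442/255 ≈ 255 - 29.184 = 225.816 → 226
= RGB(231, 250, 226)


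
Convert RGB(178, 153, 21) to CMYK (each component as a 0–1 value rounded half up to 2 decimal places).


R'=178/255≈0.6980, G'=153/255≈0.6000, B'=21/255≈0.0824
K = 1 - max(R',G',B') = 1 - 178/255 = 77/255 = 0.30196… → 0.30
(1-R'-K)/(1-K) simplifies to (max-R)/max with max = 178:
C = (178-178)/178 = 0/178 = 0 → 0.00
M = (178-153)/178 = 25/178 = 0.14044… → 0.14
Y = (178-21)/178 = 157/178 = 0.88202… → 0.88
= CMYK(0.00, 0.14, 0.88, 0.30)


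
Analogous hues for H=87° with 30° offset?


Base hue: 87°
Left analog: (87 - 30) mod 360 = 57°
Right analog: (87 + 30) mod 360 = 117°
Analogous hues = 57° and 117°


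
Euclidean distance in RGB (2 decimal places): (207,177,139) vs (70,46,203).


d = √[(R₁-R₂)² + (G₁-G₂)² + (B₁-B₂)²]
d = √[(207-70)² + (177-46)² + (139-203)²]
d = √[18769 + 17161 + 4096]
d = √40026
d ≈ 200.06


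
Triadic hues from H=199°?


Triadic: equally spaced at 120° intervals
H1 = 199°
H2 = (199 + 120) mod 360 = 319°
H3 = (199 + 240) mod 360 = 79°
Triadic = 199°, 319°, 79°


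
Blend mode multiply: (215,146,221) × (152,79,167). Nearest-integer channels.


Multiply: C = A×B/255, rounded to nearest integer
R: 215×152/255 = 32680/255 ≈ 128.157 → 128
G: 146×79/255 = 11534/255 ≈ 45.231 → 45
B: 221×167/255 = 36907/255 ≈ 144.733 → 145
= RGB(128, 45, 145)


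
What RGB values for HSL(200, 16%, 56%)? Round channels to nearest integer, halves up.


H=200°, S=0.16, L=0.56
C = (1-|2L-1|)×S = (1-|0.12|)×0.16 = 0.1408
H' = H/60 = 200/60 ≈ 3.3333; X = C×(1-|H' mod 2 - 1|) ≈ 0.0939
m = L - C/2 = 0.56 - 0.0704 = 0.4896
Sector ⌊H'⌋ = 3 → (R',G',B') = (0.0, ≈0.0939, 0.1408)
RGB = ((R'+m)×255, (G'+m)×255, (B'+m)×255) = (124.848, 148.784, 160.752)
Round half up → RGB(125, 149, 161)


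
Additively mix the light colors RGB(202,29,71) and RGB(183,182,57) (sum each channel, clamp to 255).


Additive: each channel = min(255, C₁+C₂)
R: 202+183 = 385 → 255
G: 29+182 = 211 → 211
B: 71+57 = 128 → 128
= RGB(255, 211, 128)


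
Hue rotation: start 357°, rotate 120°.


New hue = (H + rotation) mod 360
New hue = (357 + 120) mod 360
= 477 mod 360
= 117°


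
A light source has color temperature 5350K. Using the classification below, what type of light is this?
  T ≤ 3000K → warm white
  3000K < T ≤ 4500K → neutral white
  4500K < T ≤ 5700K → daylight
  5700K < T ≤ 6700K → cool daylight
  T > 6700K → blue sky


Temperature: 5350K
4500K < 5350K ≤ 5700K → daylight
Classification: daylight


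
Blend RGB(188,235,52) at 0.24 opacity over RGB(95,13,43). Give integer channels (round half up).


C = α×F + (1-α)×B, with 1-α = 0.76
R: 0.24×188 + 0.76×95 = 45.12 + 72.20 = 117.32 → 117
G: 0.24×235 + 0.76×13 = 56.40 + 9.88 = 66.28 → 66
B: 0.24×52 + 0.76×43 = 12.48 + 32.68 = 45.16 → 45
= RGB(117, 66, 45)


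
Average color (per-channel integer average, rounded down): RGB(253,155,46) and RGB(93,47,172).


Midpoint: each channel = ⌊(C₁+C₂)/2⌋
R: ⌊(253+93)/2⌋ = 173
G: ⌊(155+47)/2⌋ = 101
B: ⌊(46+172)/2⌋ = 109
= RGB(173, 101, 109)


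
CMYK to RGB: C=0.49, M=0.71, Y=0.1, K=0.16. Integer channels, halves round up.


R = 255 × (1-C) × (1-K) = 255 × 0.51 × 0.84 = 109.242 → 109
G = 255 × (1-M) × (1-K) = 255 × 0.29 × 0.84 = 62.118 → 62
B = 255 × (1-Y) × (1-K) = 255 × 0.90 × 0.84 = 192.78 → 193
= RGB(109, 62, 193)


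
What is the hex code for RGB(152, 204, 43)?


R = 152 → 98 (hex)
G = 204 → CC (hex)
B = 43 → 2B (hex)
Hex = #98CC2B


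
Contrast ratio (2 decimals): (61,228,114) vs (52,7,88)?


Linearize each sRGB channel c=v/255: c/12.92 if c ≤ 0.04045 else ((c+0.055)/1.055)^2.4
L = 0.2126×R_lin + 0.7152×G_lin + 0.0722×B_lin
Color 1 (61,228,114):
  R=61: 61/255≈0.2392 > 0.04045 → ((0.2392+0.055)/1.055)^2.4 ≈ 0.04667
  G=228: 228/255≈0.8941 > 0.04045 → ((0.8941+0.055)/1.055)^2.4 ≈ 0.77582
  B=114: 114/255≈0.4471 > 0.04045 → ((0.4471+0.055)/1.055)^2.4 ≈ 0.16827
  L1 = 0.2126×0.04667 + 0.7152×0.77582 + 0.0722×0.16827 ≈ 0.57694
Color 2 (52,7,88):
  R=52: 52/255≈0.2039 > 0.04045 → ((0.2039+0.055)/1.055)^2.4 ≈ 0.03434
  G=7: 7/255≈0.0275 ≤ 0.04045 → 0.0275/12.92 ≈ 0.00212
  B=88: 88/255≈0.3451 > 0.04045 → ((0.3451+0.055)/1.055)^2.4 ≈ 0.09759
  L2 = 0.2126×0.03434 + 0.7152×0.00212 + 0.0722×0.09759 ≈ 0.01587
Lighter = 0.57694, Darker = 0.01587
Ratio = (L_lighter + 0.05) / (L_darker + 0.05)
Ratio = (0.57694 + 0.05) / (0.01587 + 0.05) = 0.62694 / 0.06587 ≈ 9.5184
Ratio ≈ 9.52:1


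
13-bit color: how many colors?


Colors = 2^bits = 2^13
= 8,192 colors


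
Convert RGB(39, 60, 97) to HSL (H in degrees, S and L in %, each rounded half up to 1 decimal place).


Normalize: R'=39/255≈0.1529, G'=60/255≈0.2353, B'=97/255≈0.3804
Max=97/255, Min=39/255, Δ=Max-Min=58/255
L = (Max+Min)/2 = (97+39)/510 = 136/510 = 0.26666… → L = 26.7%
L ≤ 0.5 → S = Δ/(Max+Min) = 58/(97+39) = 58/136 = 0.42647… → S = 42.6%
(the 1/255 factors cancel in S and H, so raw channel differences can be used)
Max is B' → H = 60 × ((R-G)/Δ + 4) = 60 × ((39-60)/58 + 4)
  -21/58 + 4 = -0.3620… + 4 = 3.6379…
  H = 60 × 3.6379… = 218.275…° → H = 218.3°
= HSL(218.3°, 42.6%, 26.7%)


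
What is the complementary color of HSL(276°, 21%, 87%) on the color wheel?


Complement = opposite side of color wheel = hue + 180°
H' = (276 + 180) mod 360 = 96°
S and L unchanged.
= HSL(96°, 21%, 87%)


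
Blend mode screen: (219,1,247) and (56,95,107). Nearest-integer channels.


Screen: C = 255 - (255-A)×(255-B)/255, rounded to nearest integer
R: 255 - (255-219)×(255-56)/255 = 255 - 7164/255 ≈ 255 - 28.094 = 226.906 → 227
G: 255 - (255-1)×(255-95)/255 = 255 - 40640/255 ≈ 255 - 159.373 = 95.627 → 96
B: 255 - (255-247)×(255-107)/255 = 255 - 1184/255 ≈ 255 - 4.643 = 250.357 → 250
= RGB(227, 96, 250)


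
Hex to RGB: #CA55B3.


CA → 202 (R)
55 → 85 (G)
B3 → 179 (B)
= RGB(202, 85, 179)


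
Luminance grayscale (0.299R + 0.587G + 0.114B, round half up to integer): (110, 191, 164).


Gray = 0.299×R + 0.587×G + 0.114×B
Gray = 0.299×110 + 0.587×191 + 0.114×164
Gray = 32.890 + 112.117 + 18.696
Gray = 163.703 → round half up → 164
Gray = 164


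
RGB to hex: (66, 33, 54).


R = 66 → 42 (hex)
G = 33 → 21 (hex)
B = 54 → 36 (hex)
Hex = #422136


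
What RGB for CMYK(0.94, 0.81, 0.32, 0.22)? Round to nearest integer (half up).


R = 255 × (1-C) × (1-K) = 255 × 0.06 × 0.78 = 11.934 → 12
G = 255 × (1-M) × (1-K) = 255 × 0.19 × 0.78 = 37.791 → 38
B = 255 × (1-Y) × (1-K) = 255 × 0.68 × 0.78 = 135.252 → 135
= RGB(12, 38, 135)


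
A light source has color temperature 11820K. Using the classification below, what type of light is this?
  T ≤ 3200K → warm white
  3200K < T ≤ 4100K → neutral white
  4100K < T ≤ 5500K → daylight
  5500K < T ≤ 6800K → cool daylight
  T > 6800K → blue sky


Temperature: 11820K
11820K > 6800K → blue sky
Classification: blue sky


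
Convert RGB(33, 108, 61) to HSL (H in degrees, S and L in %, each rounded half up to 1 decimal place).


Normalize: R'=33/255≈0.1294, G'=108/255≈0.4235, B'=61/255≈0.2392
Max=108/255, Min=33/255, Δ=Max-Min=75/255
L = (Max+Min)/2 = (108+33)/510 = 141/510 = 0.27647… → L = 27.6%
L ≤ 0.5 → S = Δ/(Max+Min) = 75/(108+33) = 75/141 = 0.53191… → S = 53.2%
(the 1/255 factors cancel in S and H, so raw channel differences can be used)
Max is G' → H = 60 × ((B-R)/Δ + 2) = 60 × ((61-33)/75 + 2)
  28/75 + 2 = 0.3733… + 2 = 2.3733…
  H = 60 × 2.3733… = 142.4° → H = 142.4°
= HSL(142.4°, 53.2%, 27.6%)


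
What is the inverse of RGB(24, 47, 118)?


Invert: (255-R, 255-G, 255-B)
R: 255-24 = 231
G: 255-47 = 208
B: 255-118 = 137
= RGB(231, 208, 137)


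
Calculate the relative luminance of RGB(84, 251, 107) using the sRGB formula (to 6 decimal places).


Linearize each channel (sRGB transfer function): c = v/255; c_lin = c/12.92 if c ≤ 0.04045, else ((c+0.055)/1.055)^2.4
  R: 84/255 ≈ 0.329412 > 0.04045 → ((0.329412+0.055)/1.055)^2.4 ≈ 0.088656
  G: 251/255 ≈ 0.984314 > 0.04045 → ((0.984314+0.055)/1.055)^2.4 ≈ 0.964686
  B: 107/255 ≈ 0.419608 > 0.04045 → ((0.419608+0.055)/1.055)^2.4 ≈ 0.147027
R_lin = 0.088656, G_lin = 0.964686, B_lin = 0.147027
L = 0.2126×R + 0.7152×G + 0.0722×B
L = 0.2126×0.088656 + 0.7152×0.964686 + 0.0722×0.147027
L ≈ 0.719407


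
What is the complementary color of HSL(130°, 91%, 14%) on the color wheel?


Complement = opposite side of color wheel = hue + 180°
H' = (130 + 180) mod 360 = 310°
S and L unchanged.
= HSL(310°, 91%, 14%)


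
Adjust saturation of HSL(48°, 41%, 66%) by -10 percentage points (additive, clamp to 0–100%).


Original S = 41%
Adjustment = -10 percentage points
New S = 41 + (-10) = 31
Clamp to [0, 100] → 31
= HSL(48°, 31%, 66%)


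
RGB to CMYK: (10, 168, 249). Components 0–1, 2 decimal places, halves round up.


R'=10/255≈0.0392, G'=168/255≈0.6588, B'=249/255≈0.9765
K = 1 - max(R',G',B') = 1 - 249/255 = 6/255 = 0.02352… → 0.02
(1-R'-K)/(1-K) simplifies to (max-R)/max with max = 249:
C = (249-10)/249 = 239/249 = 0.95983… → 0.96
M = (249-168)/249 = 81/249 = 0.32530… → 0.33
Y = (249-249)/249 = 0/249 = 0 → 0.00
= CMYK(0.96, 0.33, 0.00, 0.02)


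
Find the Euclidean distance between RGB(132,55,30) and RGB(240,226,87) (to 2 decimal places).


d = √[(R₁-R₂)² + (G₁-G₂)² + (B₁-B₂)²]
d = √[(132-240)² + (55-226)² + (30-87)²]
d = √[11664 + 29241 + 3249]
d = √44154
d ≈ 210.13


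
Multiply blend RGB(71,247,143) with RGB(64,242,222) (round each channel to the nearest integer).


Multiply: C = A×B/255, rounded to nearest integer
R: 71×64/255 = 4544/255 ≈ 17.820 → 18
G: 247×242/255 = 59774/255 ≈ 234.408 → 234
B: 143×222/255 = 31746/255 ≈ 124.494 → 124
= RGB(18, 234, 124)


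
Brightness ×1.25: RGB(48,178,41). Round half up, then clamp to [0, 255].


Multiply each channel by 1.25, round half up, clamp to [0, 255]
R: 48×1.25 = 60
G: 178×1.25 = 222.5 → round → 223
B: 41×1.25 = 51.25 → round → 51
= RGB(60, 223, 51)


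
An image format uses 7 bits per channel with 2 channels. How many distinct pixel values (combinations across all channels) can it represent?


Total bits = 7 bits/channel × 2 channels = 14 bits
Distinct pixel values = 2^14
= 16,384 pixel values


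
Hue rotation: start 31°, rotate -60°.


New hue = (H + rotation) mod 360
New hue = (31 -60) mod 360
= -29 mod 360
= 331°


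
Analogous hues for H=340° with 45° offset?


Base hue: 340°
Left analog: (340 - 45) mod 360 = 295°
Right analog: (340 + 45) mod 360 = 25°
Analogous hues = 295° and 25°


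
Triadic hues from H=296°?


Triadic: equally spaced at 120° intervals
H1 = 296°
H2 = (296 + 120) mod 360 = 56°
H3 = (296 + 240) mod 360 = 176°
Triadic = 296°, 56°, 176°


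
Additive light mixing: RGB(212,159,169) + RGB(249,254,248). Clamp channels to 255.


Additive: each channel = min(255, C₁+C₂)
R: 212+249 = 461 → 255
G: 159+254 = 413 → 255
B: 169+248 = 417 → 255
= RGB(255, 255, 255)


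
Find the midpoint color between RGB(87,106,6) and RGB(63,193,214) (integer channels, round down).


Midpoint: each channel = ⌊(C₁+C₂)/2⌋
R: ⌊(87+63)/2⌋ = 75
G: ⌊(106+193)/2⌋ = 149
B: ⌊(6+214)/2⌋ = 110
= RGB(75, 149, 110)


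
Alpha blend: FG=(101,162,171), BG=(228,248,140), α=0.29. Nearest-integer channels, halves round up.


C = α×F + (1-α)×B, with 1-α = 0.71
R: 0.29×101 + 0.71×228 = 29.29 + 161.88 = 191.17 → 191
G: 0.29×162 + 0.71×248 = 46.98 + 176.08 = 223.06 → 223
B: 0.29×171 + 0.71×140 = 49.59 + 99.40 = 148.99 → 149
= RGB(191, 223, 149)


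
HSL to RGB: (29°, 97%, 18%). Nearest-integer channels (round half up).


H=29°, S=0.97, L=0.18
C = (1-|2L-1|)×S = (1-|-0.64|)×0.97 = 0.3492
H' = H/60 = 29/60 ≈ 0.4833; X = C×(1-|H' mod 2 - 1|) = 0.16878
m = L - C/2 = 0.18 - 0.1746 = 0.0054
Sector ⌊H'⌋ = 0 → (R',G',B') = (0.3492, 0.16878, 0.0)
RGB = ((R'+m)×255, (G'+m)×255, (B'+m)×255) = (90.423, 44.4159, 1.377)
Round half up → RGB(90, 44, 1)


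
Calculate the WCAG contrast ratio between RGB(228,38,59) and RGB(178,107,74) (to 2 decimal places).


Linearize each sRGB channel c=v/255: c/12.92 if c ≤ 0.04045 else ((c+0.055)/1.055)^2.4
L = 0.2126×R_lin + 0.7152×G_lin + 0.0722×B_lin
Color 1 (228,38,59):
  R=228: 228/255≈0.8941 > 0.04045 → ((0.8941+0.055)/1.055)^2.4 ≈ 0.77582
  G=38: 38/255≈0.1490 > 0.04045 → ((0.1490+0.055)/1.055)^2.4 ≈ 0.01938
  B=59: 59/255≈0.2314 > 0.04045 → ((0.2314+0.055)/1.055)^2.4 ≈ 0.04374
  L1 = 0.2126×0.77582 + 0.7152×0.01938 + 0.0722×0.04374 ≈ 0.18196
Color 2 (178,107,74):
  R=178: 178/255≈0.6980 > 0.04045 → ((0.6980+0.055)/1.055)^2.4 ≈ 0.44520
  G=107: 107/255≈0.4196 > 0.04045 → ((0.4196+0.055)/1.055)^2.4 ≈ 0.14703
  B=74: 74/255≈0.2902 > 0.04045 → ((0.2902+0.055)/1.055)^2.4 ≈ 0.06848
  L2 = 0.2126×0.44520 + 0.7152×0.14703 + 0.0722×0.06848 ≈ 0.20475
Lighter = 0.20475, Darker = 0.18196
Ratio = (L_lighter + 0.05) / (L_darker + 0.05)
Ratio = (0.20475 + 0.05) / (0.18196 + 0.05) = 0.25475 / 0.23196 ≈ 1.0982
Ratio ≈ 1.10:1


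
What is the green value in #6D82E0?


Color: #6D82E0
R = 6D = 109
G = 82 = 130
B = E0 = 224
Green = 130


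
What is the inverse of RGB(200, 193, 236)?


Invert: (255-R, 255-G, 255-B)
R: 255-200 = 55
G: 255-193 = 62
B: 255-236 = 19
= RGB(55, 62, 19)


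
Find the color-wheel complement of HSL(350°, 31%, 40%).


Complement = opposite side of color wheel = hue + 180°
H' = (350 + 180) mod 360 = 170°
S and L unchanged.
= HSL(170°, 31%, 40%)


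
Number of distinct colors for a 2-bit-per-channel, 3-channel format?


Total bits = 2 bits/channel × 3 channels = 6 bits
Distinct colors = 2^6
= 64 colors


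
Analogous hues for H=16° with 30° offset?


Base hue: 16°
Left analog: (16 - 30) mod 360 = 346°
Right analog: (16 + 30) mod 360 = 46°
Analogous hues = 346° and 46°


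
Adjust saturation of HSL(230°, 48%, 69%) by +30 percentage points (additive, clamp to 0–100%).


Original S = 48%
Adjustment = +30 percentage points
New S = 48 + (30) = 78
Clamp to [0, 100] → 78
= HSL(230°, 78%, 69%)


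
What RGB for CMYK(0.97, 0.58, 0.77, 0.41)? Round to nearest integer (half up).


R = 255 × (1-C) × (1-K) = 255 × 0.03 × 0.59 = 4.5135 → 5
G = 255 × (1-M) × (1-K) = 255 × 0.42 × 0.59 = 63.189 → 63
B = 255 × (1-Y) × (1-K) = 255 × 0.23 × 0.59 = 34.6035 → 35
= RGB(5, 63, 35)


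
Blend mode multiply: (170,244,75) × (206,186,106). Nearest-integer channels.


Multiply: C = A×B/255, rounded to nearest integer
R: 170×206/255 = 35020/255 ≈ 137.333 → 137
G: 244×186/255 = 45384/255 ≈ 177.976 → 178
B: 75×106/255 = 7950/255 ≈ 31.176 → 31
= RGB(137, 178, 31)


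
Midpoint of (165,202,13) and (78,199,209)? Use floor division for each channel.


Midpoint: each channel = ⌊(C₁+C₂)/2⌋
R: ⌊(165+78)/2⌋ = 121
G: ⌊(202+199)/2⌋ = 200
B: ⌊(13+209)/2⌋ = 111
= RGB(121, 200, 111)


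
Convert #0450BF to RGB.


04 → 4 (R)
50 → 80 (G)
BF → 191 (B)
= RGB(4, 80, 191)


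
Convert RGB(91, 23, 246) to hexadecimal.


R = 91 → 5B (hex)
G = 23 → 17 (hex)
B = 246 → F6 (hex)
Hex = #5B17F6


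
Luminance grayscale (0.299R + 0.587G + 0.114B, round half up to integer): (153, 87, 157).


Gray = 0.299×R + 0.587×G + 0.114×B
Gray = 0.299×153 + 0.587×87 + 0.114×157
Gray = 45.747 + 51.069 + 17.898
Gray = 114.714 → round half up → 115
Gray = 115


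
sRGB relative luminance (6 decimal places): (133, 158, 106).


Linearize each channel (sRGB transfer function): c = v/255; c_lin = c/12.92 if c ≤ 0.04045, else ((c+0.055)/1.055)^2.4
  R: 133/255 ≈ 0.521569 > 0.04045 → ((0.521569+0.055)/1.055)^2.4 ≈ 0.234551
  G: 158/255 ≈ 0.619608 > 0.04045 → ((0.619608+0.055)/1.055)^2.4 ≈ 0.341914
  B: 106/255 ≈ 0.415686 > 0.04045 → ((0.415686+0.055)/1.055)^2.4 ≈ 0.144128
R_lin = 0.234551, G_lin = 0.341914, B_lin = 0.144128
L = 0.2126×R + 0.7152×G + 0.0722×B
L = 0.2126×0.234551 + 0.7152×0.341914 + 0.0722×0.144128
L ≈ 0.304809


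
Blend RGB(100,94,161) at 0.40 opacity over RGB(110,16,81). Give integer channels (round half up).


C = α×F + (1-α)×B, with 1-α = 0.60
R: 0.40×100 + 0.60×110 = 40.00 + 66.00 = 106.00 → 106
G: 0.40×94 + 0.60×16 = 37.60 + 9.60 = 47.20 → 47
B: 0.40×161 + 0.60×81 = 64.40 + 48.60 = 113.00 → 113
= RGB(106, 47, 113)


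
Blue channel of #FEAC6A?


Color: #FEAC6A
R = FE = 254
G = AC = 172
B = 6A = 106
Blue = 106


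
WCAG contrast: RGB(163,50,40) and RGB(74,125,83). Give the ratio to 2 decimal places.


Linearize each sRGB channel c=v/255: c/12.92 if c ≤ 0.04045 else ((c+0.055)/1.055)^2.4
L = 0.2126×R_lin + 0.7152×G_lin + 0.0722×B_lin
Color 1 (163,50,40):
  R=163: 163/255≈0.6392 > 0.04045 → ((0.6392+0.055)/1.055)^2.4 ≈ 0.36625
  G=50: 50/255≈0.1961 > 0.04045 → ((0.1961+0.055)/1.055)^2.4 ≈ 0.03190
  B=40: 40/255≈0.1569 > 0.04045 → ((0.1569+0.055)/1.055)^2.4 ≈ 0.02122
  L1 = 0.2126×0.36625 + 0.7152×0.03190 + 0.0722×0.02122 ≈ 0.10221
Color 2 (74,125,83):
  R=74: 74/255≈0.2902 > 0.04045 → ((0.2902+0.055)/1.055)^2.4 ≈ 0.06848
  G=125: 125/255≈0.4902 > 0.04045 → ((0.4902+0.055)/1.055)^2.4 ≈ 0.20508
  B=83: 83/255≈0.3255 > 0.04045 → ((0.3255+0.055)/1.055)^2.4 ≈ 0.08650
  L2 = 0.2126×0.06848 + 0.7152×0.20508 + 0.0722×0.08650 ≈ 0.16748
Lighter = 0.16748, Darker = 0.10221
Ratio = (L_lighter + 0.05) / (L_darker + 0.05)
Ratio = (0.16748 + 0.05) / (0.10221 + 0.05) = 0.21748 / 0.15221 ≈ 1.4288
Ratio ≈ 1.43:1


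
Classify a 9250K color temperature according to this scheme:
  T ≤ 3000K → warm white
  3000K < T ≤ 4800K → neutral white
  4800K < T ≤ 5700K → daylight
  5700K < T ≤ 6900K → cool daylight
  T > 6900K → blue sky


Temperature: 9250K
9250K > 6900K → blue sky
Classification: blue sky


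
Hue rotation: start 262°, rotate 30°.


New hue = (H + rotation) mod 360
New hue = (262 + 30) mod 360
= 292 mod 360
= 292°


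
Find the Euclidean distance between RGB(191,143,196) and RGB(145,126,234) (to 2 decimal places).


d = √[(R₁-R₂)² + (G₁-G₂)² + (B₁-B₂)²]
d = √[(191-145)² + (143-126)² + (196-234)²]
d = √[2116 + 289 + 1444]
d = √3849
d ≈ 62.04


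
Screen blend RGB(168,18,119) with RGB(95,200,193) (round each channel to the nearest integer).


Screen: C = 255 - (255-A)×(255-B)/255, rounded to nearest integer
R: 255 - (255-168)×(255-95)/255 = 255 - 13920/255 ≈ 255 - 54.588 = 200.412 → 200
G: 255 - (255-18)×(255-200)/255 = 255 - 13035/255 ≈ 255 - 51.118 = 203.882 → 204
B: 255 - (255-119)×(255-193)/255 = 255 - 8432/255 ≈ 255 - 33.067 = 221.933 → 222
= RGB(200, 204, 222)


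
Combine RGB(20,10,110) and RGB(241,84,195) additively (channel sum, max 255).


Additive: each channel = min(255, C₁+C₂)
R: 20+241 = 261 → 255
G: 10+84 = 94 → 94
B: 110+195 = 305 → 255
= RGB(255, 94, 255)


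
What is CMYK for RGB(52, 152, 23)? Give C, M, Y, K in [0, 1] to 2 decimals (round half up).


R'=52/255≈0.2039, G'=152/255≈0.5961, B'=23/255≈0.0902
K = 1 - max(R',G',B') = 1 - 152/255 = 103/255 = 0.40392… → 0.40
(1-R'-K)/(1-K) simplifies to (max-R)/max with max = 152:
C = (152-52)/152 = 100/152 = 0.65789… → 0.66
M = (152-152)/152 = 0/152 = 0 → 0.00
Y = (152-23)/152 = 129/152 = 0.84868… → 0.85
= CMYK(0.66, 0.00, 0.85, 0.40)


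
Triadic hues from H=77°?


Triadic: equally spaced at 120° intervals
H1 = 77°
H2 = (77 + 120) mod 360 = 197°
H3 = (77 + 240) mod 360 = 317°
Triadic = 77°, 197°, 317°


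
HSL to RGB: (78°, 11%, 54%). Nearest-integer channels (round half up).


H=78°, S=0.11, L=0.54
C = (1-|2L-1|)×S = (1-|0.08|)×0.11 = 0.1012
H' = H/60 = 78/60 ≈ 1.3000; X = C×(1-|H' mod 2 - 1|) = 0.07084
m = L - C/2 = 0.54 - 0.0506 = 0.4894
Sector ⌊H'⌋ = 1 → (R',G',B') = (0.07084, 0.1012, 0.0)
RGB = ((R'+m)×255, (G'+m)×255, (B'+m)×255) = (142.8612, 150.603, 124.797)
Round half up → RGB(143, 151, 125)


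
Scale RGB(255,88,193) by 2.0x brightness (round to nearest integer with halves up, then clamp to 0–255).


Multiply each channel by 2.0, round half up, clamp to [0, 255]
R: 255×2.0 = 510 → clamp → 255
G: 88×2.0 = 176
B: 193×2.0 = 386 → clamp → 255
= RGB(255, 176, 255)


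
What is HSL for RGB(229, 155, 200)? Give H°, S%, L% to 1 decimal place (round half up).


Normalize: R'=229/255≈0.8980, G'=155/255≈0.6078, B'=200/255≈0.7843
Max=229/255, Min=155/255, Δ=Max-Min=74/255
L = (Max+Min)/2 = (229+155)/510 = 384/510 = 0.75294… → L = 75.3%
L > 0.5 → S = Δ/(2-Max-Min) = 74/(510-229-155) = 74/126 = 0.58730… → S = 58.7%
(the 1/255 factors cancel in S and H, so raw channel differences can be used)
Max is R' → H = 60 × (((G-B)/Δ) mod 6) = 60 × (((155-200)/74) mod 6)
  (-45)/74 = -0.6081…; negative, so add 6 → 5.3918…
  H = 60 × 5.3918… = 323.513…° → H = 323.5°
= HSL(323.5°, 58.7%, 75.3%)


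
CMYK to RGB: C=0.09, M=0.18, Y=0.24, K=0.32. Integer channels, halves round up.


R = 255 × (1-C) × (1-K) = 255 × 0.91 × 0.68 = 157.794 → 158
G = 255 × (1-M) × (1-K) = 255 × 0.82 × 0.68 = 142.188 → 142
B = 255 × (1-Y) × (1-K) = 255 × 0.76 × 0.68 = 131.784 → 132
= RGB(158, 142, 132)


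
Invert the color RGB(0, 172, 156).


Invert: (255-R, 255-G, 255-B)
R: 255-0 = 255
G: 255-172 = 83
B: 255-156 = 99
= RGB(255, 83, 99)


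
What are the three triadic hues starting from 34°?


Triadic: equally spaced at 120° intervals
H1 = 34°
H2 = (34 + 120) mod 360 = 154°
H3 = (34 + 240) mod 360 = 274°
Triadic = 34°, 154°, 274°


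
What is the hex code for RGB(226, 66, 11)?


R = 226 → E2 (hex)
G = 66 → 42 (hex)
B = 11 → 0B (hex)
Hex = #E2420B


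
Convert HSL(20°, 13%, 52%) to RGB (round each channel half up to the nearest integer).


H=20°, S=0.13, L=0.52
C = (1-|2L-1|)×S = (1-|0.04|)×0.13 = 0.1248
H' = H/60 = 20/60 ≈ 0.3333; X = C×(1-|H' mod 2 - 1|) = 0.0416
m = L - C/2 = 0.52 - 0.0624 = 0.4576
Sector ⌊H'⌋ = 0 → (R',G',B') = (0.1248, 0.0416, 0.0)
RGB = ((R'+m)×255, (G'+m)×255, (B'+m)×255) = (148.512, 127.296, 116.688)
Round half up → RGB(149, 127, 117)


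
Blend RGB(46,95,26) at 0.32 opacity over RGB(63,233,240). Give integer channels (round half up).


C = α×F + (1-α)×B, with 1-α = 0.68
R: 0.32×46 + 0.68×63 = 14.72 + 42.84 = 57.56 → 58
G: 0.32×95 + 0.68×233 = 30.40 + 158.44 = 188.84 → 189
B: 0.32×26 + 0.68×240 = 8.32 + 163.20 = 171.52 → 172
= RGB(58, 189, 172)


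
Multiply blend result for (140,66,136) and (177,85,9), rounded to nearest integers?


Multiply: C = A×B/255, rounded to nearest integer
R: 140×177/255 = 24780/255 ≈ 97.176 → 97
G: 66×85/255 = 5610/255 ≈ 22.000 → 22
B: 136×9/255 = 1224/255 ≈ 4.800 → 5
= RGB(97, 22, 5)


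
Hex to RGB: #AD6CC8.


AD → 173 (R)
6C → 108 (G)
C8 → 200 (B)
= RGB(173, 108, 200)


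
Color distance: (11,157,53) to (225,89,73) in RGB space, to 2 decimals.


d = √[(R₁-R₂)² + (G₁-G₂)² + (B₁-B₂)²]
d = √[(11-225)² + (157-89)² + (53-73)²]
d = √[45796 + 4624 + 400]
d = √50820
d ≈ 225.43
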